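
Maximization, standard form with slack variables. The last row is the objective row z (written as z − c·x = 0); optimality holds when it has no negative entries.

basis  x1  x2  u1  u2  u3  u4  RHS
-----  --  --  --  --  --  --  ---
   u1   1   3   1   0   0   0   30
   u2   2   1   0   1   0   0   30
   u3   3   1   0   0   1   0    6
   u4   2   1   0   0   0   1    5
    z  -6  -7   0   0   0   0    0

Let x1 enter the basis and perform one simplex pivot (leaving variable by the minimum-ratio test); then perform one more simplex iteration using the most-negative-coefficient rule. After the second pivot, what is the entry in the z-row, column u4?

15

Ratio test on column x1 — row 1: 30/1 = 30; row 2: 30/2 = 15; row 3: 6/3 = 2; row 4: 5/2 = 5/2. Minimum is 2 at row 3 (u3 leaves); pivot element 3.
Divide row 3 by 3; eliminate column x1 from the other rows.
Second iteration: most negative z-row entry is -5 in column x2, so x2 enters.
Ratio test on column x2 — row 1: 28/(8/3) = 21/2; row 2: 26/(1/3) = 78; row 3: 2/(1/3) = 6; row 4: 1/(1/3) = 3. Minimum is 3 at row 4 (u4 leaves); pivot element 1/3.
Divide row 4 by 1/3; eliminate column x2 from the other rows.
After both pivots, the entry at the z-row, column u4 is 15.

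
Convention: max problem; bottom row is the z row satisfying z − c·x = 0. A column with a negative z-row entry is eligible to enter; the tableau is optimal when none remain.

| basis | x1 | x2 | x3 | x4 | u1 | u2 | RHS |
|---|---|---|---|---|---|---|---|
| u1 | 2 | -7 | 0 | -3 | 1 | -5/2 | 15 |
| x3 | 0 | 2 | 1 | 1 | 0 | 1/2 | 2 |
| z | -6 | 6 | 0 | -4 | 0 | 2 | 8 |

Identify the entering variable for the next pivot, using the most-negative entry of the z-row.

Negative z-row entries: x1: -6, x4: -4.
The most negative is -6 in column x1, so x1 enters.

x1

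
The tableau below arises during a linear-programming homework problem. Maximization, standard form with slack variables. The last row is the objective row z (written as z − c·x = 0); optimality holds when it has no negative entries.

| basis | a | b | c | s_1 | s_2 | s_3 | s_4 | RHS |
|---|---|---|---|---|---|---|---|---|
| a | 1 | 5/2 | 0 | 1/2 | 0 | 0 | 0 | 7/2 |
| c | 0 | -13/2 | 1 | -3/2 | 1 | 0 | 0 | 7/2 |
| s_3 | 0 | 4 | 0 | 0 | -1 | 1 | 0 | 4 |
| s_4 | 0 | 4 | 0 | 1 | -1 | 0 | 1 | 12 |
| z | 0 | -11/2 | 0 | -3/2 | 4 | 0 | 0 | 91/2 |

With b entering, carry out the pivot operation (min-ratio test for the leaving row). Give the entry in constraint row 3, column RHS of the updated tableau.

Ratio test on column b — row 1: (7/2)/(5/2) = 7/5; row 2: entry -13/2 ≤ 0; row 3: 4/4 = 1; row 4: 12/4 = 3. Minimum is 1 at row 3 (s_3 leaves); pivot element 4.
Divide row 3 by 4; eliminate column b from the other rows.
In the new row 3, the RHS entry is the old entry divided by the pivot: 4/4 = 1.

1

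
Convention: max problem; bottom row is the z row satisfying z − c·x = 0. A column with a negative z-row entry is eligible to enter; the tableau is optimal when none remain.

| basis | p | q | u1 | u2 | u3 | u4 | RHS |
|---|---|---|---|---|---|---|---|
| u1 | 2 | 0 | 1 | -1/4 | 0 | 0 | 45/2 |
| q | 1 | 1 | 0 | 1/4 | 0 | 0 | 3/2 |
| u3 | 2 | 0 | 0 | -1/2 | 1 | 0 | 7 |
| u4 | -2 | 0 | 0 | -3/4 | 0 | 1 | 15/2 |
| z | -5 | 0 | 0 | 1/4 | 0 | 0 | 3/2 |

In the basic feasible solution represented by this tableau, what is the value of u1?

45/2

u1 is basic (row 1); its value is the RHS of that row, 45/2.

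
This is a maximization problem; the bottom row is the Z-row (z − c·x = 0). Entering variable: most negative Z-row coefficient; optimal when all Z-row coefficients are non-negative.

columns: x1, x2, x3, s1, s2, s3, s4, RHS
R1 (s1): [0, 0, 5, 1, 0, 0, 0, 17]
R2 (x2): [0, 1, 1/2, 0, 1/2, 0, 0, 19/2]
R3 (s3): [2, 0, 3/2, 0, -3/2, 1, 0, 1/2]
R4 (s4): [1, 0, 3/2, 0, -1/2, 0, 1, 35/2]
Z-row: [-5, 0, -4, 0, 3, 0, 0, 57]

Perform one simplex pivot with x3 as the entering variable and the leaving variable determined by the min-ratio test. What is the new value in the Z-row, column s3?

Ratio test on column x3 — row 1: 17/5 = 17/5; row 2: (19/2)/(1/2) = 19; row 3: (1/2)/(3/2) = 1/3; row 4: (35/2)/(3/2) = 35/3. Minimum is 1/3 at row 3 (s3 leaves); pivot element 3/2.
Divide row 3 by 3/2; eliminate column x3 from the other rows.
Z-row update in column s3: 0 − (-4)·(2/3) = 8/3.

8/3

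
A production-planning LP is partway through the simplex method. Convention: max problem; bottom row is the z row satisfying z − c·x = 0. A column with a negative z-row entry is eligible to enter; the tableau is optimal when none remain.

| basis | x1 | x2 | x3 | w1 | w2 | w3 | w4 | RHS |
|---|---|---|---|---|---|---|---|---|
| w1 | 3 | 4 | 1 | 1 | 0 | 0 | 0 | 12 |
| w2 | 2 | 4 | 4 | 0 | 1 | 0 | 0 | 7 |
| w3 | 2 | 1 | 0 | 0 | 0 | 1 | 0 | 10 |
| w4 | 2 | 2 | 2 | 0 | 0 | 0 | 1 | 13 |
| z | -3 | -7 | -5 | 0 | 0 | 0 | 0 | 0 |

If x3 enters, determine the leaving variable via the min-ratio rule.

Column x3 entries and ratios — w1: 12/1 = 12; w2: 7/4 = 7/4; w3: 0 ≤ 0, skip; w4: 13/2 = 13/2.
Smallest ratio is 7/4 in the row of w2, so w2 leaves.

w2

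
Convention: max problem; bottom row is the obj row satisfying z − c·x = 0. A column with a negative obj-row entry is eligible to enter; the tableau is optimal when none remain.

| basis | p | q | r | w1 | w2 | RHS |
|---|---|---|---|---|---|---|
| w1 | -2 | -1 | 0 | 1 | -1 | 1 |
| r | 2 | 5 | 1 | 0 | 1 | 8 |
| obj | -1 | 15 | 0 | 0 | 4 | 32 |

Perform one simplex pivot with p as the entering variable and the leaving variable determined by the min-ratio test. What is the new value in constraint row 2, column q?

Ratio test on column p — row 1: entry -2 ≤ 0; row 2: 8/2 = 4. Minimum is 4 at row 2 (r leaves); pivot element 2.
Divide row 2 by 2; eliminate column p from the other rows.
In the new row 2, the q entry is the old entry divided by the pivot: 5/2 = 5/2.

5/2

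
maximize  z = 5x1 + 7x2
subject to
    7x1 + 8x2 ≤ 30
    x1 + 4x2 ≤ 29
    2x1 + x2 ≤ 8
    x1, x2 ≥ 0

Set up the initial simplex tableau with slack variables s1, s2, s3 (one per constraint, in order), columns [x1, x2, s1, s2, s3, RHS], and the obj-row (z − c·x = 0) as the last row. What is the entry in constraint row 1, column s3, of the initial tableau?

0

Slack s3 belongs to constraint 3; its column is the unit vector e_3, so the entry in row 1 is 0.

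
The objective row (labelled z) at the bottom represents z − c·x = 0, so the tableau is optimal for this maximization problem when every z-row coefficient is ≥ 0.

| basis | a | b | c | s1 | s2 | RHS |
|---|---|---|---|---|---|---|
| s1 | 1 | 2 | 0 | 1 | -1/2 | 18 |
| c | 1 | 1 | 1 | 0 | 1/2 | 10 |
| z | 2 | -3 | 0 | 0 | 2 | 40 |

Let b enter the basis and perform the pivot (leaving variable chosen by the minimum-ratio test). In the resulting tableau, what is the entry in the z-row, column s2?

Ratio test on column b — row 1: 18/2 = 9; row 2: 10/1 = 10. Minimum is 9 at row 1 (s1 leaves); pivot element 2.
Divide row 1 by 2; eliminate column b from the other rows.
z-row update in column s2: 2 − (-3)·(-1/4) = 5/4.

5/4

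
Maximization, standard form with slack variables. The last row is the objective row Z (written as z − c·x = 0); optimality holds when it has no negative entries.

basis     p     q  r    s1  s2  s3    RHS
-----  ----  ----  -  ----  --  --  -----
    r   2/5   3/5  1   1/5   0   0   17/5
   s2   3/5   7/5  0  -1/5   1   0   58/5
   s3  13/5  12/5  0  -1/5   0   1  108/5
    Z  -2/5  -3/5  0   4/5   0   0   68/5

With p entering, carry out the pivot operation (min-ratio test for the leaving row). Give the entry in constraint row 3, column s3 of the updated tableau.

5/13

Ratio test on column p — row 1: (17/5)/(2/5) = 17/2; row 2: (58/5)/(3/5) = 58/3; row 3: (108/5)/(13/5) = 108/13. Minimum is 108/13 at row 3 (s3 leaves); pivot element 13/5.
Divide row 3 by 13/5; eliminate column p from the other rows.
In the new row 3, the s3 entry is the old entry divided by the pivot: 1/(13/5) = 5/13.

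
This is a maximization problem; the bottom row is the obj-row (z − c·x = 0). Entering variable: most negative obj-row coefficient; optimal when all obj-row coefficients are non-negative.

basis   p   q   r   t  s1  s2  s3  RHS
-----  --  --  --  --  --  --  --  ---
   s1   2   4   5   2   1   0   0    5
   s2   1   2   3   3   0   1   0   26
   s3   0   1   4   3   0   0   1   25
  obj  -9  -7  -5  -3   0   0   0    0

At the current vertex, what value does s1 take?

s1 is basic (row 1); its value is the RHS of that row, 5.

5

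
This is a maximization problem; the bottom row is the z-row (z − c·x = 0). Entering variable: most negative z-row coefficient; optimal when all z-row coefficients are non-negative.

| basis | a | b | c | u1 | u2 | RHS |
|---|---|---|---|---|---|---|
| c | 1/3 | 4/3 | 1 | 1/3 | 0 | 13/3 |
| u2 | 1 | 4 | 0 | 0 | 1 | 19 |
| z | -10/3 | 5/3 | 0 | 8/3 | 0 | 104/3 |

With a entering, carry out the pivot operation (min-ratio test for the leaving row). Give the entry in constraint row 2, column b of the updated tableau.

Ratio test on column a — row 1: (13/3)/(1/3) = 13; row 2: 19/1 = 19. Minimum is 13 at row 1 (c leaves); pivot element 1/3.
Divide row 1 by 1/3; eliminate column a from the other rows.
Row 2 update in column b: 4 − 1·4 = 0.

0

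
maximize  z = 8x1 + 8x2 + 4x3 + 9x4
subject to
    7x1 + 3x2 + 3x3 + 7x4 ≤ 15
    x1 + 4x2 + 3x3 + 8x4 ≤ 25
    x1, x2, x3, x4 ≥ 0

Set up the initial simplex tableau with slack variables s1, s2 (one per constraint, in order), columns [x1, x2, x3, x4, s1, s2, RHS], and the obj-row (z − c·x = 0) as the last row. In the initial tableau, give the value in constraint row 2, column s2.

1

Slack s2 belongs to constraint 2; its column is the unit vector e_2, so the entry in row 2 is 1.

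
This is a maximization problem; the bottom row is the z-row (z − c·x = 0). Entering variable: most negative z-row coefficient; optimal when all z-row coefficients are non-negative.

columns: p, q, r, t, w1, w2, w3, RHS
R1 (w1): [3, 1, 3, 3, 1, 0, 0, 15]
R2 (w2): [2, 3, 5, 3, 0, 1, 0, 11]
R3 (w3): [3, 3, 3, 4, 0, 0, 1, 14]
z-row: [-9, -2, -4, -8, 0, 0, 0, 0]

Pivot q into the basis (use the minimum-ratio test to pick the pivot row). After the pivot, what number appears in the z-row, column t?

Ratio test on column q — row 1: 15/1 = 15; row 2: 11/3 = 11/3; row 3: 14/3 = 14/3. Minimum is 11/3 at row 2 (w2 leaves); pivot element 3.
Divide row 2 by 3; eliminate column q from the other rows.
z-row update in column t: -8 − (-2)·1 = -6.

-6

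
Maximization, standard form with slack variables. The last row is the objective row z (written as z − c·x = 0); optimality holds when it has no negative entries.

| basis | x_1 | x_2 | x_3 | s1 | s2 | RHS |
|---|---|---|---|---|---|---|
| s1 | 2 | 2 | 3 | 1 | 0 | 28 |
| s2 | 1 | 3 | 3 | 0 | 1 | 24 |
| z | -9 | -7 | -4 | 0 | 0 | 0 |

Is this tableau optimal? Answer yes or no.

no

The z-row has a negative entry -9 in column x_1, so it is not optimal.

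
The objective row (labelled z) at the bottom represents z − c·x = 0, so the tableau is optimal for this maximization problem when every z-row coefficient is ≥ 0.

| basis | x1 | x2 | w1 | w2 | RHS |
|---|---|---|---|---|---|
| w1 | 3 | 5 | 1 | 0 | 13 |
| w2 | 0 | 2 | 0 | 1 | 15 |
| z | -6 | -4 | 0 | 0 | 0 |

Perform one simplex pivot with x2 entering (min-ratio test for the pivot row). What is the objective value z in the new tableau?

52/5

Ratio test on column x2 — row 1: 13/5 = 13/5; row 2: 15/2 = 15/2. Minimum is 13/5 at row 1 (w1 leaves); pivot element 5.
Pivot on row 1; the z-row RHS becomes 0 − (-4)·(13/5) = 52/5.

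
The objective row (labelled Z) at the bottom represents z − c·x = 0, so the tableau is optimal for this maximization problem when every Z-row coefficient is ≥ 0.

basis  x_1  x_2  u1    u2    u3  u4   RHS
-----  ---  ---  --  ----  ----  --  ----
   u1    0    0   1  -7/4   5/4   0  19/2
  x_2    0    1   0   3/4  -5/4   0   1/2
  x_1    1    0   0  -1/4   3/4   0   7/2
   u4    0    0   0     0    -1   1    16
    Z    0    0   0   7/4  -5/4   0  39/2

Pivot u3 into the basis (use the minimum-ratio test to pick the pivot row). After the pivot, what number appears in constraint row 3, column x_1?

4/3

Ratio test on column u3 — row 1: (19/2)/(5/4) = 38/5; row 2: entry -5/4 ≤ 0; row 3: (7/2)/(3/4) = 14/3; row 4: entry -1 ≤ 0. Minimum is 14/3 at row 3 (x_1 leaves); pivot element 3/4.
Divide row 3 by 3/4; eliminate column u3 from the other rows.
In the new row 3, the x_1 entry is the old entry divided by the pivot: 1/(3/4) = 4/3.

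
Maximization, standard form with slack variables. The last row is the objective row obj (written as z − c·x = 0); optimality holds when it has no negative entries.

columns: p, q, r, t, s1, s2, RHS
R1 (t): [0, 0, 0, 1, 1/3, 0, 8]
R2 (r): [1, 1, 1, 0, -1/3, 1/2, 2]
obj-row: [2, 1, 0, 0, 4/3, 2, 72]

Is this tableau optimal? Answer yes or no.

yes

Every obj-row coefficient is ≥ 0, so the tableau is optimal.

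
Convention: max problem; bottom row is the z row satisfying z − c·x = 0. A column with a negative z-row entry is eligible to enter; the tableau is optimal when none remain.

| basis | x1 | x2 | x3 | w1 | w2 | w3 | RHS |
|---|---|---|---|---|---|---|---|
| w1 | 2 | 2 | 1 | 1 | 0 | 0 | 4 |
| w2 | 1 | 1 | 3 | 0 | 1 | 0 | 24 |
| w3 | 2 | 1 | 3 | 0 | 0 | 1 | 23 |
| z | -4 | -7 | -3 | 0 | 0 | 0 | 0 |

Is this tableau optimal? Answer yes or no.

The z-row has a negative entry -7 in column x2, so it is not optimal.

no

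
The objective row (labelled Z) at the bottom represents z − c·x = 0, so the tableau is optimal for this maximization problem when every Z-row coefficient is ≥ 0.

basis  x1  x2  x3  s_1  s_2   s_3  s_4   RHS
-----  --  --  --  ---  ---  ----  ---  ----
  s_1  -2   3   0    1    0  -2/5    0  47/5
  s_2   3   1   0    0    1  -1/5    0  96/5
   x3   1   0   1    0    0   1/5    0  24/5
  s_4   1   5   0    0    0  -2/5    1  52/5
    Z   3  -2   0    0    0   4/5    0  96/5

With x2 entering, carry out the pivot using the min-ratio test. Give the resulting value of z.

Ratio test on column x2 — row 1: (47/5)/3 = 47/15; row 2: (96/5)/1 = 96/5; row 3: entry 0 ≤ 0; row 4: (52/5)/5 = 52/25. Minimum is 52/25 at row 4 (s_4 leaves); pivot element 5.
Pivot on row 4; the Z-row RHS becomes 96/5 − (-2)·(52/25) = 584/25.

584/25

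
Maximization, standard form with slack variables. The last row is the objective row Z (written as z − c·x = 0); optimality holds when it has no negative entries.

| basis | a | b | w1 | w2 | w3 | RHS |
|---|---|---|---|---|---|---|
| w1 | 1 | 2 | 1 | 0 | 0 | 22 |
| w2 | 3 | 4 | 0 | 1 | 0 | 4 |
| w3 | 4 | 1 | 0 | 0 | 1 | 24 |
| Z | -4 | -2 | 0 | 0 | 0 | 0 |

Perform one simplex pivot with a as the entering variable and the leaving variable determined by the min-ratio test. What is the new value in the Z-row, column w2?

4/3

Ratio test on column a — row 1: 22/1 = 22; row 2: 4/3 = 4/3; row 3: 24/4 = 6. Minimum is 4/3 at row 2 (w2 leaves); pivot element 3.
Divide row 2 by 3; eliminate column a from the other rows.
Z-row update in column w2: 0 − (-4)·(1/3) = 4/3.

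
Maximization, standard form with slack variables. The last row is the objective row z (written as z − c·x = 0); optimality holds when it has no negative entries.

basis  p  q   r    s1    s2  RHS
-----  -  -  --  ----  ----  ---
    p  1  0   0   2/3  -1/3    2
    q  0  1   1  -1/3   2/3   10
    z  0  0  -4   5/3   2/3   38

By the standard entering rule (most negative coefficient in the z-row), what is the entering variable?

Negative z-row entries: r: -4.
The most negative is -4 in column r, so r enters.

r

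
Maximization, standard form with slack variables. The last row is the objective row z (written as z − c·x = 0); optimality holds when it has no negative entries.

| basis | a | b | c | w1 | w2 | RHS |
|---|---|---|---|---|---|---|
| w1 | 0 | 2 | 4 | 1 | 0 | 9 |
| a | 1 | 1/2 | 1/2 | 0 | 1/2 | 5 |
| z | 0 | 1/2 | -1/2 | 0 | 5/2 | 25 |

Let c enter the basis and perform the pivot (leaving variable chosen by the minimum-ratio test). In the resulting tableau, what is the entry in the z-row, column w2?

5/2

Ratio test on column c — row 1: 9/4 = 9/4; row 2: 5/(1/2) = 10. Minimum is 9/4 at row 1 (w1 leaves); pivot element 4.
Divide row 1 by 4; eliminate column c from the other rows.
z-row update in column w2: 5/2 − (-1/2)·0 = 5/2.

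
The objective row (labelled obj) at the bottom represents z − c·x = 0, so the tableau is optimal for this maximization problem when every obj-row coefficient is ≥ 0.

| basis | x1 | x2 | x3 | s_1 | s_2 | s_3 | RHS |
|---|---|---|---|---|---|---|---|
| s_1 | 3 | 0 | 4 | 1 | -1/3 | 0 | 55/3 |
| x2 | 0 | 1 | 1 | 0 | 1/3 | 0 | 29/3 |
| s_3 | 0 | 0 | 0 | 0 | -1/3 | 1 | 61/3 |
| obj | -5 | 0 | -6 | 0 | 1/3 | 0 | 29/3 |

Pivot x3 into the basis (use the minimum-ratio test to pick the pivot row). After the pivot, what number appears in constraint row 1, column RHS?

55/12

Ratio test on column x3 — row 1: (55/3)/4 = 55/12; row 2: (29/3)/1 = 29/3; row 3: entry 0 ≤ 0. Minimum is 55/12 at row 1 (s_1 leaves); pivot element 4.
Divide row 1 by 4; eliminate column x3 from the other rows.
In the new row 1, the RHS entry is the old entry divided by the pivot: (55/3)/4 = 55/12.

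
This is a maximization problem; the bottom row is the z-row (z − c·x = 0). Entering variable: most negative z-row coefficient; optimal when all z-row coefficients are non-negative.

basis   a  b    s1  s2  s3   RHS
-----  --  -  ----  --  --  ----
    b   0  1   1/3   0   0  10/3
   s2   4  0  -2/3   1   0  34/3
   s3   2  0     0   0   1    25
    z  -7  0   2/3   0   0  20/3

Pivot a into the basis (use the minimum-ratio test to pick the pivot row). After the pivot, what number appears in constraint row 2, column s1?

-1/6

Ratio test on column a — row 1: entry 0 ≤ 0; row 2: (34/3)/4 = 17/6; row 3: 25/2 = 25/2. Minimum is 17/6 at row 2 (s2 leaves); pivot element 4.
Divide row 2 by 4; eliminate column a from the other rows.
In the new row 2, the s1 entry is the old entry divided by the pivot: (-2/3)/4 = -1/6.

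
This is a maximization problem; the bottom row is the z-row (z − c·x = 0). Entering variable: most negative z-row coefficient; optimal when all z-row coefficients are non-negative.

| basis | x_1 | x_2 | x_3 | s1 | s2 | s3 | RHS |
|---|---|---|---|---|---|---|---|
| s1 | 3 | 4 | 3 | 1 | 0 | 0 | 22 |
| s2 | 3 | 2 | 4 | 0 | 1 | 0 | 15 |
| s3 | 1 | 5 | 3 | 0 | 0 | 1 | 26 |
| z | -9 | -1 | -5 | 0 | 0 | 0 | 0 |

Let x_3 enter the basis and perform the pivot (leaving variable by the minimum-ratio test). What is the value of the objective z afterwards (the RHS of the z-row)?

75/4

Ratio test on column x_3 — row 1: 22/3 = 22/3; row 2: 15/4 = 15/4; row 3: 26/3 = 26/3. Minimum is 15/4 at row 2 (s2 leaves); pivot element 4.
Pivot on row 2; the z-row RHS becomes 0 − (-5)·(15/4) = 75/4.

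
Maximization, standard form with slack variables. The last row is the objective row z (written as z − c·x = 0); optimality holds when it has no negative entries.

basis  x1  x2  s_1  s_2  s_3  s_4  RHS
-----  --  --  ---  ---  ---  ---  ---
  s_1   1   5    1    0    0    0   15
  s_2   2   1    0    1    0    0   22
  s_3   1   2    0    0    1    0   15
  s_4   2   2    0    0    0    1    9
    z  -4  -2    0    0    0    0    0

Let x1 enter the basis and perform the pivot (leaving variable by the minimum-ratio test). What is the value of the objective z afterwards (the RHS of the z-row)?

18

Ratio test on column x1 — row 1: 15/1 = 15; row 2: 22/2 = 11; row 3: 15/1 = 15; row 4: 9/2 = 9/2. Minimum is 9/2 at row 4 (s_4 leaves); pivot element 2.
Pivot on row 4; the z-row RHS becomes 0 − (-4)·(9/2) = 18.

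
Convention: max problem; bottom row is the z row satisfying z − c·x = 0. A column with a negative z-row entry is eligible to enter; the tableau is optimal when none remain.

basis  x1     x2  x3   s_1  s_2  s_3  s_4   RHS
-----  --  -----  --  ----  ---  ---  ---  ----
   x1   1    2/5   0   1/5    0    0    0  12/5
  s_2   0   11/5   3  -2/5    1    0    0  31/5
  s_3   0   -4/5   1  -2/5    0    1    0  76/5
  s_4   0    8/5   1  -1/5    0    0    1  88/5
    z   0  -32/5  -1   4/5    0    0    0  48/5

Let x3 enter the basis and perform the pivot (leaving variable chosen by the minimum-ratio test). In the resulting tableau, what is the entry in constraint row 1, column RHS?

12/5

Ratio test on column x3 — row 1: entry 0 ≤ 0; row 2: (31/5)/3 = 31/15; row 3: (76/5)/1 = 76/5; row 4: (88/5)/1 = 88/5. Minimum is 31/15 at row 2 (s_2 leaves); pivot element 3.
Divide row 2 by 3; eliminate column x3 from the other rows.
Row 1 update in column RHS: 12/5 − 0·(31/15) = 12/5.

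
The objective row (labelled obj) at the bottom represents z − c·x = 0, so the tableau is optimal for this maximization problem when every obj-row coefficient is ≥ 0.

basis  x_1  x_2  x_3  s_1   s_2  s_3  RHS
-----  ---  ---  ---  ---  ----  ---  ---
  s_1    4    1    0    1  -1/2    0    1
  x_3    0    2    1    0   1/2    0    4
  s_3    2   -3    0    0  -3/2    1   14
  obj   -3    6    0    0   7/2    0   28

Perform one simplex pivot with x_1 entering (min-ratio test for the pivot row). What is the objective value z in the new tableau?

Ratio test on column x_1 — row 1: 1/4 = 1/4; row 2: entry 0 ≤ 0; row 3: 14/2 = 7. Minimum is 1/4 at row 1 (s_1 leaves); pivot element 4.
Pivot on row 1; the obj-row RHS becomes 28 − (-3)·(1/4) = 115/4.

115/4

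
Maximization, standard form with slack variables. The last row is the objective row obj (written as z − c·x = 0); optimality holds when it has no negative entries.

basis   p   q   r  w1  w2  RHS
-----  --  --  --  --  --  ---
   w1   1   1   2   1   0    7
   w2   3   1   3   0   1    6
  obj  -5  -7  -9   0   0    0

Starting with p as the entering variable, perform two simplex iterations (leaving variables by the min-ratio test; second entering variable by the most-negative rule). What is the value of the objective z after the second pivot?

Ratio test on column p — row 1: 7/1 = 7; row 2: 6/3 = 2. Minimum is 2 at row 2 (w2 leaves); pivot element 3.
Pivot on row 2; the obj-row RHS becomes 0 − (-5)·2 = 10.
Next entering variable (most negative obj-row entry -16/3): q.
Ratio test on column q — row 1: 5/(2/3) = 15/2; row 2: 2/(1/3) = 6. Minimum is 6 at row 2 (p leaves); pivot element 1/3.
After the second pivot the obj-row RHS is 10 − (-16/3)·6 = 42.

42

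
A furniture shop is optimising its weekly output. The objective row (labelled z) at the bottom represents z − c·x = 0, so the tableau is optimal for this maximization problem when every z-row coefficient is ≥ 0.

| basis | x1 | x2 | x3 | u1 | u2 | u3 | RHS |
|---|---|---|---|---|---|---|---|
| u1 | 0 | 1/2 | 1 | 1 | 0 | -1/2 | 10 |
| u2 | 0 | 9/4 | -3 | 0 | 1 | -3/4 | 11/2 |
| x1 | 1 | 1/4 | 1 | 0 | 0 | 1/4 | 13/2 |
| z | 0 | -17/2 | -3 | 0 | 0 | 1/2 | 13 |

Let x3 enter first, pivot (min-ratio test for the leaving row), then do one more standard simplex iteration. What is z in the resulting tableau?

Ratio test on column x3 — row 1: 10/1 = 10; row 2: entry -3 ≤ 0; row 3: (13/2)/1 = 13/2. Minimum is 13/2 at row 3 (x1 leaves); pivot element 1.
Pivot on row 3; the z-row RHS becomes 13 − (-3)·(13/2) = 65/2.
Next entering variable (most negative z-row entry -31/4): x2.
Ratio test on column x2 — row 1: (7/2)/(1/4) = 14; row 2: 25/3 = 25/3; row 3: (13/2)/(1/4) = 26. Minimum is 25/3 at row 2 (u2 leaves); pivot element 3.
After the second pivot the z-row RHS is 65/2 − (-31/4)·(25/3) = 1165/12.

1165/12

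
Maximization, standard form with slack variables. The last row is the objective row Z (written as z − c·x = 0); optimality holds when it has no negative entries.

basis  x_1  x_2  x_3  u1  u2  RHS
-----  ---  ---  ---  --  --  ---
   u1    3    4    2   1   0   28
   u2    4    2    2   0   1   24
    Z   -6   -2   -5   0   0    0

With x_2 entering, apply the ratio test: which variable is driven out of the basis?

u1

Column x_2 entries and ratios — u1: 28/4 = 7; u2: 24/2 = 12.
Smallest ratio is 7 in the row of u1, so u1 leaves.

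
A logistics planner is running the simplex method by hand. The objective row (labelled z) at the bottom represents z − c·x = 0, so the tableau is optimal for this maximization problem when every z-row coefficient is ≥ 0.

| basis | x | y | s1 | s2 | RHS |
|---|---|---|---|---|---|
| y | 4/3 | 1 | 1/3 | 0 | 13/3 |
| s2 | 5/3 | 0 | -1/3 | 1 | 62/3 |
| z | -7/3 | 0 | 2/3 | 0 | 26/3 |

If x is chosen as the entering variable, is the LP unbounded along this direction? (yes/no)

Column x has positive entries in row(s) 1, 2, so the ratio test bounds it — not unbounded.

no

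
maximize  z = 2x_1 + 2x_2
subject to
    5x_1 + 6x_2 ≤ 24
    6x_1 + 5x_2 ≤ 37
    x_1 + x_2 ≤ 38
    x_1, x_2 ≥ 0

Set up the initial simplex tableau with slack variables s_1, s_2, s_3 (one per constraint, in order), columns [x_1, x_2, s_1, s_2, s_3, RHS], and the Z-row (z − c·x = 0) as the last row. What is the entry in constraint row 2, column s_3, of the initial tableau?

0

Slack s_3 belongs to constraint 3; its column is the unit vector e_3, so the entry in row 2 is 0.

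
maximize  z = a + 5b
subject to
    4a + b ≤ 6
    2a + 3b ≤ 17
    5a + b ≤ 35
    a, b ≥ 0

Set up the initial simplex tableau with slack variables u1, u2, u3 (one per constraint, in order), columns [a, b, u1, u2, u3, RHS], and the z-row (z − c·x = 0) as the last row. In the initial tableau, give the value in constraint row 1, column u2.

Slack u2 belongs to constraint 2; its column is the unit vector e_2, so the entry in row 1 is 0.

0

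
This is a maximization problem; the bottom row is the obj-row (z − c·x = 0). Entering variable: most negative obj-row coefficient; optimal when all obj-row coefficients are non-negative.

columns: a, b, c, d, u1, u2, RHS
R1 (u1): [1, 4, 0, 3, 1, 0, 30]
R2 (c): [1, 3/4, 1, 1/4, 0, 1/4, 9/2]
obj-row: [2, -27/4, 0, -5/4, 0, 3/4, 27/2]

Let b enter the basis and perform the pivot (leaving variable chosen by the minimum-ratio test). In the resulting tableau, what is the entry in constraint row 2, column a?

Ratio test on column b — row 1: 30/4 = 15/2; row 2: (9/2)/(3/4) = 6. Minimum is 6 at row 2 (c leaves); pivot element 3/4.
Divide row 2 by 3/4; eliminate column b from the other rows.
In the new row 2, the a entry is the old entry divided by the pivot: 1/(3/4) = 4/3.

4/3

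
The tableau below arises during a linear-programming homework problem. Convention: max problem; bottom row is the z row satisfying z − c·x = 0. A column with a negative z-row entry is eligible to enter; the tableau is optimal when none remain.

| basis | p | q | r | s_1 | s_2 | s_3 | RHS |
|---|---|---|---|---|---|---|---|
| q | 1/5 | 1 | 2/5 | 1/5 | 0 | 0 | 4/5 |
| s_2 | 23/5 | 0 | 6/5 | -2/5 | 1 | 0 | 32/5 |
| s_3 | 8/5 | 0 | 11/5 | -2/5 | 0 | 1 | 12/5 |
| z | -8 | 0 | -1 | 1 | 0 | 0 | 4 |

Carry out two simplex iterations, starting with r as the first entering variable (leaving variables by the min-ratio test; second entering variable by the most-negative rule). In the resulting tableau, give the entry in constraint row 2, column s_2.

Ratio test on column r — row 1: (4/5)/(2/5) = 2; row 2: (32/5)/(6/5) = 16/3; row 3: (12/5)/(11/5) = 12/11. Minimum is 12/11 at row 3 (s_3 leaves); pivot element 11/5.
Divide row 3 by 11/5; eliminate column r from the other rows.
Second iteration: most negative z-row entry is -80/11 in column p, so p enters.
Ratio test on column p — row 1: entry -1/11 ≤ 0; row 2: (56/11)/(41/11) = 56/41; row 3: (12/11)/(8/11) = 3/2. Minimum is 56/41 at row 2 (s_2 leaves); pivot element 41/11.
Divide row 2 by 41/11; eliminate column p from the other rows.
After both pivots, the entry at constraint row 2, column s_2 is 11/41.

11/41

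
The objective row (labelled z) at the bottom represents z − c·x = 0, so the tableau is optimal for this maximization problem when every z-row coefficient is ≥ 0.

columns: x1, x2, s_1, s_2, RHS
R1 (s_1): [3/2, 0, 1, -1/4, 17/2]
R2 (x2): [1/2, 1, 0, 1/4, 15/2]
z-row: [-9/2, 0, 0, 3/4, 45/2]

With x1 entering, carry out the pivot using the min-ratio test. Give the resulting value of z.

Ratio test on column x1 — row 1: (17/2)/(3/2) = 17/3; row 2: (15/2)/(1/2) = 15. Minimum is 17/3 at row 1 (s_1 leaves); pivot element 3/2.
Pivot on row 1; the z-row RHS becomes 45/2 − (-9/2)·(17/3) = 48.

48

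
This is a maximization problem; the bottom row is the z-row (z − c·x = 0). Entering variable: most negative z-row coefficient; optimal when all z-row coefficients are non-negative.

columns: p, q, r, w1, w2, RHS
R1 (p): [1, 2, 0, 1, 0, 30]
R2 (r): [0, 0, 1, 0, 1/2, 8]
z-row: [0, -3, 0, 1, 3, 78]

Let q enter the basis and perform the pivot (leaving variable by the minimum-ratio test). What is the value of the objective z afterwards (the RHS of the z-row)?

Ratio test on column q — row 1: 30/2 = 15; row 2: entry 0 ≤ 0. Minimum is 15 at row 1 (p leaves); pivot element 2.
Pivot on row 1; the z-row RHS becomes 78 − (-3)·15 = 123.

123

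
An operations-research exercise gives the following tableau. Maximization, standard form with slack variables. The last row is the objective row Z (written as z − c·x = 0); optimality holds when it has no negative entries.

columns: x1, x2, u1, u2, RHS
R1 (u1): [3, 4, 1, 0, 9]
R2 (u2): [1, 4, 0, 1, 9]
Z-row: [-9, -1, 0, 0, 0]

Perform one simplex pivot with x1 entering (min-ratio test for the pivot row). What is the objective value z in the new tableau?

27

Ratio test on column x1 — row 1: 9/3 = 3; row 2: 9/1 = 9. Minimum is 3 at row 1 (u1 leaves); pivot element 3.
Pivot on row 1; the Z-row RHS becomes 0 − (-9)·3 = 27.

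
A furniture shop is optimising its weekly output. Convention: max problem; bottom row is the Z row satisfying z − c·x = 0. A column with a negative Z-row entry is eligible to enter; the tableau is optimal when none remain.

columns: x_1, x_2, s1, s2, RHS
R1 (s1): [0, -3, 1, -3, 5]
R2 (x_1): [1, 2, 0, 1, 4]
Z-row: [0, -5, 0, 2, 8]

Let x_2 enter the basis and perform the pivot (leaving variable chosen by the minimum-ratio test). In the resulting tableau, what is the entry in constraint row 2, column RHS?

Ratio test on column x_2 — row 1: entry -3 ≤ 0; row 2: 4/2 = 2. Minimum is 2 at row 2 (x_1 leaves); pivot element 2.
Divide row 2 by 2; eliminate column x_2 from the other rows.
In the new row 2, the RHS entry is the old entry divided by the pivot: 4/2 = 2.

2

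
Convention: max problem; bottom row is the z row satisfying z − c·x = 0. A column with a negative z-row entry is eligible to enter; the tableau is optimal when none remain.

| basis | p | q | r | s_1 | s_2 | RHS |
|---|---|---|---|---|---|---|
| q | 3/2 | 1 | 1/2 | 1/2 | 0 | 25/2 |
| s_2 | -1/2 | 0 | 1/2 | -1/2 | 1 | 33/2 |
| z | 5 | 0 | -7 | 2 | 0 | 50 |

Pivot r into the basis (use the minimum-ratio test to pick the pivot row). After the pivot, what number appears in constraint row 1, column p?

3

Ratio test on column r — row 1: (25/2)/(1/2) = 25; row 2: (33/2)/(1/2) = 33. Minimum is 25 at row 1 (q leaves); pivot element 1/2.
Divide row 1 by 1/2; eliminate column r from the other rows.
In the new row 1, the p entry is the old entry divided by the pivot: (3/2)/(1/2) = 3.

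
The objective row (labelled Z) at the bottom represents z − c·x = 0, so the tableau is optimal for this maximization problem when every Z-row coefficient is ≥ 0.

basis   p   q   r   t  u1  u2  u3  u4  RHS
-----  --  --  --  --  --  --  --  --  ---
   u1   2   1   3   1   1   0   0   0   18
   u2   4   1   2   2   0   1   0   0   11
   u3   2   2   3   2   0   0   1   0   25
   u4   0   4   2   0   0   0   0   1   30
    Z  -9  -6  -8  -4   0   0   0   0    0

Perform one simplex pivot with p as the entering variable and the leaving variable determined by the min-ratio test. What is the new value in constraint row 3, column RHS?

Ratio test on column p — row 1: 18/2 = 9; row 2: 11/4 = 11/4; row 3: 25/2 = 25/2; row 4: entry 0 ≤ 0. Minimum is 11/4 at row 2 (u2 leaves); pivot element 4.
Divide row 2 by 4; eliminate column p from the other rows.
Row 3 update in column RHS: 25 − 2·(11/4) = 39/2.

39/2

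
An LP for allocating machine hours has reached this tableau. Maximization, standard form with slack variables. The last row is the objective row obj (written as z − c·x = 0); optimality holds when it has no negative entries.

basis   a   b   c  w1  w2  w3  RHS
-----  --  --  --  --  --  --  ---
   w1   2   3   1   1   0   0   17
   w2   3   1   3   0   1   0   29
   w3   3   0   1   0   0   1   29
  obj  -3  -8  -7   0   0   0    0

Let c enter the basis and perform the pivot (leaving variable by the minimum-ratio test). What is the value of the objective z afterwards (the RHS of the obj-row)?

Ratio test on column c — row 1: 17/1 = 17; row 2: 29/3 = 29/3; row 3: 29/1 = 29. Minimum is 29/3 at row 2 (w2 leaves); pivot element 3.
Pivot on row 2; the obj-row RHS becomes 0 − (-7)·(29/3) = 203/3.

203/3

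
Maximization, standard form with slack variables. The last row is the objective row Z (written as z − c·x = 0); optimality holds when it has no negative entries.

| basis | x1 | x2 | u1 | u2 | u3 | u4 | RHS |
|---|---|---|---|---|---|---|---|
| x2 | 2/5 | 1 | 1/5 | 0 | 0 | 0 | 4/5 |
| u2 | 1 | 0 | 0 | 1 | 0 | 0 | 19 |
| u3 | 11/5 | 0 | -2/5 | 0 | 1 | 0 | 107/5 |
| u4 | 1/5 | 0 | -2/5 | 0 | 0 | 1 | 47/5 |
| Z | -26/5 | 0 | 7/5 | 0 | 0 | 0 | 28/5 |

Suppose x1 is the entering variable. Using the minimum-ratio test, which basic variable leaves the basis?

x2

Column x1 entries and ratios — x2: (4/5)/(2/5) = 2; u2: 19/1 = 19; u3: (107/5)/(11/5) = 107/11; u4: (47/5)/(1/5) = 47.
Smallest ratio is 2 in the row of x2, so x2 leaves.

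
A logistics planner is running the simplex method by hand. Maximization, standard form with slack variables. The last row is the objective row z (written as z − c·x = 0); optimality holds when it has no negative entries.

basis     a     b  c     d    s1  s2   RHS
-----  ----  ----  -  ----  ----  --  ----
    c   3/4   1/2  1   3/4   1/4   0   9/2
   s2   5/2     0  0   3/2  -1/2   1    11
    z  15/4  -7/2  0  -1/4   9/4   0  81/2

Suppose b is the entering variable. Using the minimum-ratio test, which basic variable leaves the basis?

Column b entries and ratios — c: (9/2)/(1/2) = 9; s2: 0 ≤ 0, skip.
Smallest ratio is 9 in the row of c, so c leaves.

c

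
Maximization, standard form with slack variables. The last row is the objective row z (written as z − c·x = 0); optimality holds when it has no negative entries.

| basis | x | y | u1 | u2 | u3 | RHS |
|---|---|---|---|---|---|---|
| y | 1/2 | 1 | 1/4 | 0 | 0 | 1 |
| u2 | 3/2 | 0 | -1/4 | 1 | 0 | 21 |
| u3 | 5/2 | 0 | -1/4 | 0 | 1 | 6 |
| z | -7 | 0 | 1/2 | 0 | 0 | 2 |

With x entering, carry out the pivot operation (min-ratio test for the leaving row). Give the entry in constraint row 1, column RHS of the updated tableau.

2

Ratio test on column x — row 1: 1/(1/2) = 2; row 2: 21/(3/2) = 14; row 3: 6/(5/2) = 12/5. Minimum is 2 at row 1 (y leaves); pivot element 1/2.
Divide row 1 by 1/2; eliminate column x from the other rows.
In the new row 1, the RHS entry is the old entry divided by the pivot: 1/(1/2) = 2.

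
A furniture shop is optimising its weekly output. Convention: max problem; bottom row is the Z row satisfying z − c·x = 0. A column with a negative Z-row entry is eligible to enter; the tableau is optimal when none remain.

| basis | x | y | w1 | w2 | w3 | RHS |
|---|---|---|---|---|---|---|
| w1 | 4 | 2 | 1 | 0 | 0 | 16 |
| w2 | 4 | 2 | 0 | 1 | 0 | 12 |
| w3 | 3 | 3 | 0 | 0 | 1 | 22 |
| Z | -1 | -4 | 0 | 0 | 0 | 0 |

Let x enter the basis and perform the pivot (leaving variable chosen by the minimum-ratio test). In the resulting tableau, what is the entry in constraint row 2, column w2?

Ratio test on column x — row 1: 16/4 = 4; row 2: 12/4 = 3; row 3: 22/3 = 22/3. Minimum is 3 at row 2 (w2 leaves); pivot element 4.
Divide row 2 by 4; eliminate column x from the other rows.
In the new row 2, the w2 entry is the old entry divided by the pivot: 1/4 = 1/4.

1/4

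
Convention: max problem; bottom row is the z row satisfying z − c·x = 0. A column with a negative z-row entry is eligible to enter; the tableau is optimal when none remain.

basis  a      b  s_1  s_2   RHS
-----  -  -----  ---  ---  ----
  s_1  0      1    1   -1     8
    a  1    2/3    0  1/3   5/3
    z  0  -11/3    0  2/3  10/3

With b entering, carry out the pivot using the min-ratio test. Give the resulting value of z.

Ratio test on column b — row 1: 8/1 = 8; row 2: (5/3)/(2/3) = 5/2. Minimum is 5/2 at row 2 (a leaves); pivot element 2/3.
Pivot on row 2; the z-row RHS becomes 10/3 − (-11/3)·(5/2) = 25/2.

25/2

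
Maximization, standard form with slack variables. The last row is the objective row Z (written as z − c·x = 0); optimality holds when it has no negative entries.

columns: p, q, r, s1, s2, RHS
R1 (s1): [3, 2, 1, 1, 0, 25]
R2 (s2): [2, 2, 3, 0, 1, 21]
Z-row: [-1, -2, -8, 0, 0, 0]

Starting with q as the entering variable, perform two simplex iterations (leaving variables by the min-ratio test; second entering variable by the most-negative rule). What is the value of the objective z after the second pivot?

56

Ratio test on column q — row 1: 25/2 = 25/2; row 2: 21/2 = 21/2. Minimum is 21/2 at row 2 (s2 leaves); pivot element 2.
Pivot on row 2; the Z-row RHS becomes 0 − (-2)·(21/2) = 21.
Next entering variable (most negative Z-row entry -5): r.
Ratio test on column r — row 1: entry -2 ≤ 0; row 2: (21/2)/(3/2) = 7. Minimum is 7 at row 2 (q leaves); pivot element 3/2.
After the second pivot the Z-row RHS is 21 − (-5)·7 = 56.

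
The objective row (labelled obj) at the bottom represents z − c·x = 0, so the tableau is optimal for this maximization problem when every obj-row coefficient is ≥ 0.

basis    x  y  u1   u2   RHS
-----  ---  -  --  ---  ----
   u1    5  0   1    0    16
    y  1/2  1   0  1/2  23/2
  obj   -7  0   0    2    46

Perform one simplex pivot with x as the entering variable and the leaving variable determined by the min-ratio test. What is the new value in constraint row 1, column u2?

Ratio test on column x — row 1: 16/5 = 16/5; row 2: (23/2)/(1/2) = 23. Minimum is 16/5 at row 1 (u1 leaves); pivot element 5.
Divide row 1 by 5; eliminate column x from the other rows.
In the new row 1, the u2 entry is the old entry divided by the pivot: 0/5 = 0.

0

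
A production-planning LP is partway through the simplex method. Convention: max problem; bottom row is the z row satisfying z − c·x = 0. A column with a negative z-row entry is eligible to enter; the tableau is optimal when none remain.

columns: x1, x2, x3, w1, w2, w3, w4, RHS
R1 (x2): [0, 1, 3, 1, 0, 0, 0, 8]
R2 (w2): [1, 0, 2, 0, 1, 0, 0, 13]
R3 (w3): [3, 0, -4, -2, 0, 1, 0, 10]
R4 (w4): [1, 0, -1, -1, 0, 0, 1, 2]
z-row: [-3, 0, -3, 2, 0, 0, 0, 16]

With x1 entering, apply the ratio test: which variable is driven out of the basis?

w4

Column x1 entries and ratios — x2: 0 ≤ 0, skip; w2: 13/1 = 13; w3: 10/3 = 10/3; w4: 2/1 = 2.
Smallest ratio is 2 in the row of w4, so w4 leaves.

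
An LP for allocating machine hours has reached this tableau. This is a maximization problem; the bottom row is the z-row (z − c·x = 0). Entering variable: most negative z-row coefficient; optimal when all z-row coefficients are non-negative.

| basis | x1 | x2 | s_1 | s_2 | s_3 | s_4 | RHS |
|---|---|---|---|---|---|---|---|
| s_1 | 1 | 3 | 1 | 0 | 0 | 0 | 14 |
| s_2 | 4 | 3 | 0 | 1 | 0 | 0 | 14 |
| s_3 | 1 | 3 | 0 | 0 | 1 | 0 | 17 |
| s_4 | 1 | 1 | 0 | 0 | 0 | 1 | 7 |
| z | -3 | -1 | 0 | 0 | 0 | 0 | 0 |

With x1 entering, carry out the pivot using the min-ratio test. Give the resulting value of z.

Ratio test on column x1 — row 1: 14/1 = 14; row 2: 14/4 = 7/2; row 3: 17/1 = 17; row 4: 7/1 = 7. Minimum is 7/2 at row 2 (s_2 leaves); pivot element 4.
Pivot on row 2; the z-row RHS becomes 0 − (-3)·(7/2) = 21/2.

21/2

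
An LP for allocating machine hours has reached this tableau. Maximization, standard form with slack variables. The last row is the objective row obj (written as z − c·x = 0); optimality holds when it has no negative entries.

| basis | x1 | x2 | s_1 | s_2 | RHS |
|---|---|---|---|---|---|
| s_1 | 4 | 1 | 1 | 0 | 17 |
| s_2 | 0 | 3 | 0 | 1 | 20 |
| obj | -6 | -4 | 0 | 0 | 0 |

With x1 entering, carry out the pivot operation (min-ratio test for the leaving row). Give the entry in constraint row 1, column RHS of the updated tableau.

Ratio test on column x1 — row 1: 17/4 = 17/4; row 2: entry 0 ≤ 0. Minimum is 17/4 at row 1 (s_1 leaves); pivot element 4.
Divide row 1 by 4; eliminate column x1 from the other rows.
In the new row 1, the RHS entry is the old entry divided by the pivot: 17/4 = 17/4.

17/4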